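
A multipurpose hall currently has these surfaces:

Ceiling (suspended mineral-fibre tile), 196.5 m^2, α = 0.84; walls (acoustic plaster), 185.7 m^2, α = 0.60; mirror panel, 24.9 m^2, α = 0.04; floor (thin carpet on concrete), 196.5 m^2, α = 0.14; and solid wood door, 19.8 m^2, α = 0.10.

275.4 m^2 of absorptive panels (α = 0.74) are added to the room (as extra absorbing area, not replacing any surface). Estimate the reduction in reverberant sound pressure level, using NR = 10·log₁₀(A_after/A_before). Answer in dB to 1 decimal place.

Summing Sᵢαᵢ: 165.060 + 111.420 + 0.996 + 27.510 + 1.980 → A_before = 306.966 sabins.
Added absorption = 275.4 × 0.74 = 203.796 sabins.
A_after = 306.966 + 203.796 = 510.762 sabins.
NR = 10·log₁₀(510.762/306.966) = 2.2 dB.

2.2 dB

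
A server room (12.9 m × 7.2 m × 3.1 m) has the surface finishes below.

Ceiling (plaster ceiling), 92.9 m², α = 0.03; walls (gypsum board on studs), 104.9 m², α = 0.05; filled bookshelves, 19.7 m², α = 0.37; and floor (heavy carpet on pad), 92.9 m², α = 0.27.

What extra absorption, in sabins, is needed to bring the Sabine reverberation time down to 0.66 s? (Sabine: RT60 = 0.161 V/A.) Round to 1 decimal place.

29.8 sabins

A₁ = Σ Sᵢαᵢ = 92.9×0.03 + 104.9×0.05 + 19.7×0.37 + 92.9×0.27 = 40.404 sabins.
For T = 0.66 s, need A₂ = 0.161·V/T = 0.161·287.928/0.66 = 70.237 sabins.
Additional absorption ΔA = 70.237 − 40.404 = 29.8 sabins.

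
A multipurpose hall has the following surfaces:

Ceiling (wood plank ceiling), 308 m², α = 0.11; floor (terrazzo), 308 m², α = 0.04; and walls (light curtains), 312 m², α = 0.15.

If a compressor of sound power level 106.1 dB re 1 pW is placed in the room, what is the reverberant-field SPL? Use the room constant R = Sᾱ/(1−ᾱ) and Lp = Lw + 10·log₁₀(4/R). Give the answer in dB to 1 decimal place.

92.0 dB

A = 93.000 sabins; S = 928.0 m².
ᾱ = 93.000/928.0 = 0.1002; R = Sᾱ/(1−ᾱ) = 93.000/(1−0.1002) = 103.356 m².
Lp = 106.1 + 10·log₁₀(4/103.356) = 106.1 + (-14.12) = 92.0 dB.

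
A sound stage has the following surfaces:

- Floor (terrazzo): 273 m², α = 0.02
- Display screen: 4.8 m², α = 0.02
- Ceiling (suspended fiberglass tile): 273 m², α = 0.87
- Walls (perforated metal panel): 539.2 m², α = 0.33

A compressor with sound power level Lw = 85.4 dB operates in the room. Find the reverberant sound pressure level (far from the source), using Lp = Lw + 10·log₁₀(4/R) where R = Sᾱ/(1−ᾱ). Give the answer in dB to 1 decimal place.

A = 421.002 sabins; S = 1090.0 m².
ᾱ = 0.3862, so room constant R = A/(1−ᾱ) = 685.894 m².
Lp = Lw + 10 log₁₀(4/R) = 85.4 -22.34 = 63.1 dB.

63.1 dB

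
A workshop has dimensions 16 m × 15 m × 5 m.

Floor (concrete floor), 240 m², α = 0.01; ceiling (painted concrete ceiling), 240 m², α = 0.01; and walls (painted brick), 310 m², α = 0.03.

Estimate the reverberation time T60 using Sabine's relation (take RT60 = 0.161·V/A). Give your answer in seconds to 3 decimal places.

13.702 s

Summing Sᵢαᵢ: 2.400 + 2.400 + 9.300 → A = 14.100 sabins.
Volume V = 16 × 15 × 5 = 1200 m³.
T = 0.161 V/A = 0.161·1200/14.100 = 13.702 s.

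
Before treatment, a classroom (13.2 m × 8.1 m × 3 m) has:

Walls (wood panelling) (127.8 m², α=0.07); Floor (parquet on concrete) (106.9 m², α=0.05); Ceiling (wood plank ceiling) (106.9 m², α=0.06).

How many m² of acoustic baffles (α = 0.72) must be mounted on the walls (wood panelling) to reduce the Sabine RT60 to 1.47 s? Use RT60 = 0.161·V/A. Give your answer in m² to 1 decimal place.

22.2

Total absorption A₁ = 127.8·0.07 + 106.9·0.05 + 106.9·0.06
  = 8.946 + 5.345 + 6.414 = 20.705 m² sabins.
Required A₂ = 0.161·320.76/1.47 = 35.131 sabins.
ΔA needed = 35.131 − 20.705 = 14.426 sabins.
Net gain per m²: Δα = 0.72 − 0.07 = 0.65.
Panel area = 14.426 / 0.65 = 22.2 m².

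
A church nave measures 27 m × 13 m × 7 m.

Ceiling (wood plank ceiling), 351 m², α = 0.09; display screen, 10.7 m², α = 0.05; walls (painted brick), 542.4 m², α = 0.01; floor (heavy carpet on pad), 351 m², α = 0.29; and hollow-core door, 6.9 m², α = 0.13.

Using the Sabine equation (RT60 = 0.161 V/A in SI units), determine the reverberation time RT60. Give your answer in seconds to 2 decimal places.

Equivalent absorption area: A = 351*0.09 + 10.7*0.05 + 542.4*0.01 + 351*0.29 + 6.9*0.13 = 140.236 m².
Room volume: 2457 m³.
Sabine: RT60 = 0.161 × 2457 / 140.236 = 2.82 s.

2.82 s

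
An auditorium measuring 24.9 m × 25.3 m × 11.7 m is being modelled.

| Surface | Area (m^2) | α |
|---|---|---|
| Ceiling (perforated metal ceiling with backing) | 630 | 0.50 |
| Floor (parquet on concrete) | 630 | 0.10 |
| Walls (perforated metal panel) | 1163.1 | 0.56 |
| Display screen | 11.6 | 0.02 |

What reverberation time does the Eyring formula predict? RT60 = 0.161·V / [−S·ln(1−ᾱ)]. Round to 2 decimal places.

Total surface area S = 630 + 630 + 1163.1 + 11.6 = 2434.7 m^2.
Absorption A = 630×0.50 + 630×0.10 + 1163.1×0.56 + 11.6×0.02 = 1029.568 sabins.
Mean coefficient ᾱ = A/S = 0.4229.
−S·ln(1−ᾱ) = −2434.7 × ln(1 − 0.4229) = 1338.451.
V = 24.9 × 25.3 × 11.7 = 7370.649 m³.
RT60 = 0.161 × 7370.649 / 1338.451 = 0.89 s.

0.89 s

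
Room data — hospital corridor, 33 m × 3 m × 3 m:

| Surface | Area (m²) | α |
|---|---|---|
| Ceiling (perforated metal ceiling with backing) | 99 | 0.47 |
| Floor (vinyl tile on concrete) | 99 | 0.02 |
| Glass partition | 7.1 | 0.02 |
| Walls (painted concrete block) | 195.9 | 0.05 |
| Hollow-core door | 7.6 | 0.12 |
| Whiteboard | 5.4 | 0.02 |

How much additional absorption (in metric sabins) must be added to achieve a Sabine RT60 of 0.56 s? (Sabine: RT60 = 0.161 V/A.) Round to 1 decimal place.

A₁ = Σ Sᵢαᵢ = 99·0.47 + 99·0.02 + 7.1·0.02 + 195.9·0.05 + 7.6·0.12 + 5.4·0.02 = 59.467 sabins.
For T = 0.56 s, need A₂ = 0.161·V/T = 0.161·297/0.56 = 85.387 sabins.
Additional absorption ΔA = 85.387 − 59.467 = 25.9 sabins.

25.9 sabins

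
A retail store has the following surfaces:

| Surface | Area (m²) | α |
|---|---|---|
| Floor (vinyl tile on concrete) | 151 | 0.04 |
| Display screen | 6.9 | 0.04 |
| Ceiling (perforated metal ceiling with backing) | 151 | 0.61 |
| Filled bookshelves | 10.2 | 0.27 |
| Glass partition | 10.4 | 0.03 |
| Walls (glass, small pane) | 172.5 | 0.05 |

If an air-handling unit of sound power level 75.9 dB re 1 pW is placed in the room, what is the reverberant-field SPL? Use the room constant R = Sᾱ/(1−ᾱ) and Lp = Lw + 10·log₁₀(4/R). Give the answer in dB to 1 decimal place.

60.4 dB

Σ(Sᵢαᵢ) = 151·0.04 + 6.9·0.04 + 151·0.61 + 10.2·0.27 + 10.4·0.03 + 172.5·0.05 = 110.117; total area S = 502.0 m².
ᾱ = 0.2194, so room constant R = A/(1−ᾱ) = 141.067 m².
Lp = Lw + 10 log₁₀(4/R) = 75.9 -15.47 = 60.4 dB.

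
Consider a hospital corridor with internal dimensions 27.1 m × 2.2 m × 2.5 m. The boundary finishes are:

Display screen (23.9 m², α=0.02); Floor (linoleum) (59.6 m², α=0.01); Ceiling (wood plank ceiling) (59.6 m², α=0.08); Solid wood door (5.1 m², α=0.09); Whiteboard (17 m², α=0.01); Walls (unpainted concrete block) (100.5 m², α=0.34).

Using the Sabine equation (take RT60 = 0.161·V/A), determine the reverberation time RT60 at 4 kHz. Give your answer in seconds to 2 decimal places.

Total absorption A = 23.9×0.02 + 59.6×0.01 + 59.6×0.08 + 5.1×0.09 + 17×0.01 + 100.5×0.34
  = 0.478 + 0.596 + 4.768 + 0.459 + 0.170 + 34.170 = 40.641 m² sabins.
Room volume: 149.05 m³.
RT60 = 0.161 · V / A = 0.161 × 149.05 / 40.641 = 0.59 s.

0.59 s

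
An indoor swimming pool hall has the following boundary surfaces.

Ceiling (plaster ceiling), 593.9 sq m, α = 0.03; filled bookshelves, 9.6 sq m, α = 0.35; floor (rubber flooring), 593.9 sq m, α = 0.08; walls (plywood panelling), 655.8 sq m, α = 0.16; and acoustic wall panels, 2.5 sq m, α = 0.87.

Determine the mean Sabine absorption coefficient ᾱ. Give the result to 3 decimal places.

0.095

Total surface area S = 1855.7 sq m.
A = 593.9*0.03 + 9.6*0.35 + 593.9*0.08 + 655.8*0.16 + 2.5*0.87 = 175.792 sabins.
ᾱ = 175.792 / 1855.7 = 0.095.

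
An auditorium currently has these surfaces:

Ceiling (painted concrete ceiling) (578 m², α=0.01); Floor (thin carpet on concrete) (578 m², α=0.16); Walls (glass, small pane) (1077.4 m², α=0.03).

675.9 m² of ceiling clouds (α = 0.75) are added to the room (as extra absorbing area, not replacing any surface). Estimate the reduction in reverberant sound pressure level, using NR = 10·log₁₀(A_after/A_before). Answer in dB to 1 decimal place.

Summing Sᵢαᵢ: 5.780 + 92.480 + 32.322 → A_before = 130.582 sabins.
Added absorption = 675.9 × 0.75 = 506.925 sabins.
New total A_after = 637.507 sabins.
NR = 10·log₁₀(637.507/130.582) = 6.9 dB.

6.9 dB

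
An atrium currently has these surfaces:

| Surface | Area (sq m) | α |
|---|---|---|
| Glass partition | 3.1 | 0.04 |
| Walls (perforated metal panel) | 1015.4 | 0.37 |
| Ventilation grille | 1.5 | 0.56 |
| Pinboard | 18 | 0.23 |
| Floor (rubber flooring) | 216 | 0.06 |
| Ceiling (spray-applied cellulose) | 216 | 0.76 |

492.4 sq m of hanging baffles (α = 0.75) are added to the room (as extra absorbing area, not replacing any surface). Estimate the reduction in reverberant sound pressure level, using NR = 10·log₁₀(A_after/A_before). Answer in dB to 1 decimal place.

Equivalent absorption area: A_before = 3.1×0.04 + 1015.4×0.37 + 1.5×0.56 + 18×0.23 + 216×0.06 + 216×0.76 = 557.922 sq m.
Treatment contributes 492.4·0.75 = 369.300 sabins.
New total A_after = 927.222 sabins.
Reduction = 10 log₁₀(A_after/A_before) = 10 log₁₀(1.6619) = 2.2 dB.

2.2 dB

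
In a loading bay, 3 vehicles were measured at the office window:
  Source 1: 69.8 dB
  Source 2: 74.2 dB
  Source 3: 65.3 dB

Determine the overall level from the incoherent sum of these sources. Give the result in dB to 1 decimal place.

75.9 dB

Converting to relative power and adding: 10^(69.8/10) + 10^(74.2/10) + 10^(65.3/10) = 3.924e+07.
Back to dB: 10·log₁₀ Σ = 75.9 dB.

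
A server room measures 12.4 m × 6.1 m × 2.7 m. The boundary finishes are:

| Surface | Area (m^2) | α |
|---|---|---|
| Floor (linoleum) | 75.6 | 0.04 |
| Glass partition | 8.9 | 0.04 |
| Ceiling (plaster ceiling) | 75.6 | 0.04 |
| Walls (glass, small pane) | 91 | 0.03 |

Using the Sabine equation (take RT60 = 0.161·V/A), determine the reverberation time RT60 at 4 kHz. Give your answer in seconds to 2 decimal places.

3.60 sec

Summing Sᵢαᵢ: 3.024 + 0.356 + 3.024 + 2.730 → A = 9.134 sabins.
V = 12.4·6.1·2.7 = 204.228 m³.
RT60 = 0.161 · V / A = 0.161 × 204.228 / 9.134 = 3.60 s.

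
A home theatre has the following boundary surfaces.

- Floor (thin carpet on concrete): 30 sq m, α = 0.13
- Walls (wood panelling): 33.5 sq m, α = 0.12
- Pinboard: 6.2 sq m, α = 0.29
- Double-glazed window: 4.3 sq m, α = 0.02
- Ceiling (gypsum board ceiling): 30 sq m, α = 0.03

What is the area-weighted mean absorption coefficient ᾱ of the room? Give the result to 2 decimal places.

0.10

S = Σ Sᵢ = 30 + 33.5 + 6.2 + 4.3 + 30 = 104.0 sq m.
Σ(Sᵢαᵢ) = 30·0.13 + 33.5·0.12 + 6.2·0.29 + 4.3·0.02 + 30·0.03 = 10.704.
ᾱ = 10.704 / 104.0 = 0.10.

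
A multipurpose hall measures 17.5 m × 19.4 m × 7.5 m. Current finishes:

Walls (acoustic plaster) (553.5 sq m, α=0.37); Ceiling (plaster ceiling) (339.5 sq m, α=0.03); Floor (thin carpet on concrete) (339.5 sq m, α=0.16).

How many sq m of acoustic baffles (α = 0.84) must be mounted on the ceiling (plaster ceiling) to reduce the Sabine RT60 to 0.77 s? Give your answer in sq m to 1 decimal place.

Total absorption A₁ = 553.5×0.37 + 339.5×0.03 + 339.5×0.16
  = 204.795 + 10.185 + 54.320 = 269.300 sq m sabins.
Required A₂ = 0.161·2546.25/0.77 = 532.398 sabins.
Absorption to add: 532.398 − 269.300 = 263.098 sabins.
Each sq m of panel replacing the ceiling (plaster ceiling) adds (0.84 − 0.03) = 0.81 sabins.
Panel area = 263.098 / 0.81 = 324.8 sq m.

324.8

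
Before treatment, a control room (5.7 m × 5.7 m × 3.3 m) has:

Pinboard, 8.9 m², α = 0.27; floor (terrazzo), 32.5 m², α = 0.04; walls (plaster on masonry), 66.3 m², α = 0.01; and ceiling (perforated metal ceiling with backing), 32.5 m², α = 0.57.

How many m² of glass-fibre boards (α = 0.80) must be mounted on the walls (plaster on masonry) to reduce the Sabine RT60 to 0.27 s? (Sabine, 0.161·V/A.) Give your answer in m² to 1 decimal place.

52.0

Equivalent absorption area: A₁ = 8.9*0.27 + 32.5*0.04 + 66.3*0.01 + 32.5*0.57 = 22.891 m².
V = 107.217 m³. Target absorption A₂ = 0.161 × 107.217 / 0.27 = 63.933 sabins.
ΔA needed = 63.933 − 22.891 = 41.042 sabins.
Each m² of panel replacing the walls (plaster on masonry) adds (0.80 − 0.01) = 0.79 sabins.
Panel area = 41.042 / 0.79 = 52.0 m².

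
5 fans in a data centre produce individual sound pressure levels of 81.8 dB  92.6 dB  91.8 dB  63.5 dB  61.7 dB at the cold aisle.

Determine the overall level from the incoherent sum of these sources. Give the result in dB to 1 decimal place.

95.4 dB

Sum in the linear (power) domain: Σ 10^(Lᵢ/10) = 10^(81.8/10) + 10^(92.6/10) + 10^(91.8/10) + 10^(63.5/10) + 10^(61.7/10) = 3.488e+09.
Combined level = 10 log₁₀(3.488e+09) = 95.4 dB.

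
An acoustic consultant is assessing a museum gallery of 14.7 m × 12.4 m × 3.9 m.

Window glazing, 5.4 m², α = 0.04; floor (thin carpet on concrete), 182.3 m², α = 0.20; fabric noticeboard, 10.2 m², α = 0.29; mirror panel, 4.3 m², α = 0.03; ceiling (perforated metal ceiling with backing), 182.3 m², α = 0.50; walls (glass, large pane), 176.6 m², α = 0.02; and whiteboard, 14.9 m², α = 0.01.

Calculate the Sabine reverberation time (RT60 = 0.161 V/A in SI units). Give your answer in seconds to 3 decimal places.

Summing Sᵢαᵢ: 0.216 + 36.460 + 2.958 + 0.129 + 91.150 + 3.532 + 0.149 → A = 134.594 sabins.
Room volume: 710.892 m³.
T = 0.161 V/A = 0.161·710.892/134.594 = 0.850 s.

0.850 seconds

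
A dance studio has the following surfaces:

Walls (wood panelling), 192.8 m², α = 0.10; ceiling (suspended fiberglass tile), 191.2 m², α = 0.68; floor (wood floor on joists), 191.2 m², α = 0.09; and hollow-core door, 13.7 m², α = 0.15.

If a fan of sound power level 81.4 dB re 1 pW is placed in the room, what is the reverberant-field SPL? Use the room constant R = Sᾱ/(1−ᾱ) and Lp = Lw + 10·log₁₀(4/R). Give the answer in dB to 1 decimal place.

63.7 dB

Σ(Sᵢαᵢ) = 192.8·0.10 + 191.2·0.68 + 191.2·0.09 + 13.7·0.15 = 168.559; total area S = 588.9 m².
ᾱ = 0.2862, so room constant R = A/(1−ᾱ) = 236.143 m².
Lp = 81.4 + 10·log₁₀(4/236.143) = 81.4 + (-17.71) = 63.7 dB.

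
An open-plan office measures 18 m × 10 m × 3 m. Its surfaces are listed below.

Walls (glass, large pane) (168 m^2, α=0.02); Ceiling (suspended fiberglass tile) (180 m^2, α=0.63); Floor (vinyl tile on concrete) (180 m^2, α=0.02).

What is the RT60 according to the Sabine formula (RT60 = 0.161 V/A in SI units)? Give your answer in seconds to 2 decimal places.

0.72 s

Summing Sᵢαᵢ: 3.360 + 113.400 + 3.600 → A = 120.360 sabins.
Volume V = 18 × 10 × 3 = 540 m³.
T = 0.161 V/A = 0.161·540/120.360 = 0.72 s.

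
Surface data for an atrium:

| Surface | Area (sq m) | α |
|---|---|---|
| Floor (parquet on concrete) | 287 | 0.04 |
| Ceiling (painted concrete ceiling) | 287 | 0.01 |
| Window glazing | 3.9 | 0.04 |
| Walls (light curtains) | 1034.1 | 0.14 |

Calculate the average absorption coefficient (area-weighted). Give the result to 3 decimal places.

0.099

S = Σ Sᵢ = 287 + 287 + 3.9 + 1034.1 = 1612.0 sq m.
Σ(Sᵢαᵢ) = 287×0.04 + 287×0.01 + 3.9×0.04 + 1034.1×0.14 = 159.280.
ᾱ = 159.280 / 1612.0 = 0.099.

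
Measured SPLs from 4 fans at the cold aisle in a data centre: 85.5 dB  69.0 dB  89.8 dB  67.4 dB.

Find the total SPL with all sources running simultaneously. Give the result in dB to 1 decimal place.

91.2 dB

Converting to relative power and adding: 10^(85.5/10) + 10^(69.0/10) + 10^(89.8/10) + 10^(67.4/10) = 1.323e+09.
L_total = 10·log₁₀(1.323e+09) = 91.2 dB.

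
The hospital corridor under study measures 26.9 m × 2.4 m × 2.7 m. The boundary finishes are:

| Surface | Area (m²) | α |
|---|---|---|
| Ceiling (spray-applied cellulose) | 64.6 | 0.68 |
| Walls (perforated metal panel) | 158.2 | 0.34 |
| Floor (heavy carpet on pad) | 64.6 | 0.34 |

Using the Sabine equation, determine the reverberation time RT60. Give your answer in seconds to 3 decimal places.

0.234 seconds

A = Σ Sᵢαᵢ = 64.6×0.68 + 158.2×0.34 + 64.6×0.34 = 119.680 sabins.
Room volume: 174.312 m³.
Sabine: RT60 = 0.161 × 174.312 / 119.680 = 0.234 s.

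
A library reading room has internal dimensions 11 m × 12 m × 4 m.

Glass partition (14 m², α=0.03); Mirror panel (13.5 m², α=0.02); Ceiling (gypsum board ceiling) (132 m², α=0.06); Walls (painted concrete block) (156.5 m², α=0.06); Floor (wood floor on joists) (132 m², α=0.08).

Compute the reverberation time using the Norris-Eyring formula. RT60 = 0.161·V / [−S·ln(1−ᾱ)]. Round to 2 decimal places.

Total surface area S = 14 + 13.5 + 132 + 156.5 + 132 = 448.0 m².
Σ(Sᵢαᵢ) = 14·0.03 + 13.5·0.02 + 132·0.06 + 156.5·0.06 + 132·0.08 = 28.560.
ᾱ = 28.560 / 448.0 = 0.0638.
−S·ln(1−ᾱ) = −448.0 × ln(1 − 0.0638) = 29.535.
V = 11 × 12 × 4 = 528 m³.
RT60 = 0.161 × 528 / 29.535 = 2.88 s.

2.88 sec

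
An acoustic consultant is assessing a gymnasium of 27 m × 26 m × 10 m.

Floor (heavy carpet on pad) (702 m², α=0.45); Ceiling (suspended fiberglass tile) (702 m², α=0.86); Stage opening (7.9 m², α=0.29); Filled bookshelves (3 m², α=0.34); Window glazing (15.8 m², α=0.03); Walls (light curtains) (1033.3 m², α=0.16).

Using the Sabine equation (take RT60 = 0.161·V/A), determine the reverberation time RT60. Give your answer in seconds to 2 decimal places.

Summing Sᵢαᵢ: 315.900 + 603.720 + 2.291 + 1.020 + 0.474 + 165.328 → A = 1088.733 sabins.
Room volume: 7020 m³.
T = 0.161 V/A = 0.161·7020/1088.733 = 1.04 s.

1.04 seconds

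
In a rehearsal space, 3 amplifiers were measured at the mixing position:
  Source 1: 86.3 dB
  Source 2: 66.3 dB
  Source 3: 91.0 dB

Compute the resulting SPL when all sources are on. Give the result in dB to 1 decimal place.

Sum in the linear (power) domain: Σ 10^(Lᵢ/10) = 10^(86.3/10) + 10^(66.3/10) + 10^(91.0/10) = 1.69e+09.
L_total = 10·log₁₀(1.69e+09) = 92.3 dB.

92.3 dB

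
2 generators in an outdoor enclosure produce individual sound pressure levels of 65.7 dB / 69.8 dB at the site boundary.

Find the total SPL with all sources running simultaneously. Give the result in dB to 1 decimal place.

Converting to relative power and adding: 10^(65.7/10) + 10^(69.8/10) = 1.327e+07.
L_total = 10·log₁₀(1.327e+07) = 71.2 dB.

71.2 dB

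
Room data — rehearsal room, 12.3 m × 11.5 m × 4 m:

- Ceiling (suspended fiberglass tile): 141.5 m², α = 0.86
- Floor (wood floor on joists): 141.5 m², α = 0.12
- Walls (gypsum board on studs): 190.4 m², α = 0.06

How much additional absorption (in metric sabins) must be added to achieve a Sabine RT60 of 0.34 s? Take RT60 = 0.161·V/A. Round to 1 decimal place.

Summing Sᵢαᵢ: 121.690 + 16.980 + 11.424 → A₁ = 150.094 sabins.
V = 565.8 m³. Required absorption A₂ = 0.161 × 565.8 / 0.34 = 267.923 sabins.
Additional absorption ΔA = 267.923 − 150.094 = 117.8 sabins.

117.8 sabins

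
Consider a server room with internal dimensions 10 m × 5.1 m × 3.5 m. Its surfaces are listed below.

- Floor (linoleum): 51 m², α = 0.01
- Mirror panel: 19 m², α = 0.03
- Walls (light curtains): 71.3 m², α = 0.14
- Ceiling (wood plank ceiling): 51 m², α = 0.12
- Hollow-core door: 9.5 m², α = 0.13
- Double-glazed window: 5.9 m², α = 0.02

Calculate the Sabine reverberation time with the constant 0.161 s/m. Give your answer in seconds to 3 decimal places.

1.550 s

Total absorption A = 51×0.01 + 19×0.03 + 71.3×0.14 + 51×0.12 + 9.5×0.13 + 5.9×0.02
  = 0.510 + 0.570 + 9.982 + 6.120 + 1.235 + 0.118 = 18.535 m² sabins.
Volume V = 10 × 5.1 × 3.5 = 178.5 m³.
RT60 = 0.161 · V / A = 0.161 × 178.5 / 18.535 = 1.550 s.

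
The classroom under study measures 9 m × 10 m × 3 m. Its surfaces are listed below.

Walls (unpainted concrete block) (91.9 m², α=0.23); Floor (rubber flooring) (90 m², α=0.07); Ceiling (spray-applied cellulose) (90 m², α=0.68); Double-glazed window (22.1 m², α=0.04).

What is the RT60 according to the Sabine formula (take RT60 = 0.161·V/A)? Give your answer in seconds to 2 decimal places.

0.49 s

Summing Sᵢαᵢ: 21.137 + 6.300 + 61.200 + 0.884 → A = 89.521 sabins.
Volume V = 9 × 10 × 3 = 270 m³.
T = 0.161 V/A = 0.161·270/89.521 = 0.49 s.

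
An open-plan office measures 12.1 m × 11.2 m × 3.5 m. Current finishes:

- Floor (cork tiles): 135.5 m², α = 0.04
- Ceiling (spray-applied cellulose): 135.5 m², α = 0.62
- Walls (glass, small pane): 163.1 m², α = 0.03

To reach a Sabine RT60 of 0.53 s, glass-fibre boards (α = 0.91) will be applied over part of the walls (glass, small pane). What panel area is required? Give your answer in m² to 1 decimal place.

Equivalent absorption area: A₁ = 135.5·0.04 + 135.5·0.62 + 163.1·0.03 = 94.323 m².
V = 474.32 m³. Target absorption A₂ = 0.161 × 474.32 / 0.53 = 144.086 sabins.
ΔA needed = 144.086 − 94.323 = 49.763 sabins.
Each m² of panel replacing the walls (glass, small pane) adds (0.91 − 0.03) = 0.88 sabins.
Panel area = 49.763 / 0.88 = 56.5 m².

56.5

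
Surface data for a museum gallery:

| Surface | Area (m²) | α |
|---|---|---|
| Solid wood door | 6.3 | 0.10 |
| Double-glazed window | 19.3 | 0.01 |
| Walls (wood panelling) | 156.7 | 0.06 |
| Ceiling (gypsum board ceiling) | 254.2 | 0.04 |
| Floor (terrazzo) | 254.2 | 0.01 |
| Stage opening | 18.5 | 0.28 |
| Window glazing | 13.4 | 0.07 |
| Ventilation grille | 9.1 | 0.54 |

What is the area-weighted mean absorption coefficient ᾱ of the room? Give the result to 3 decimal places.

Total surface area S = 731.7 m².
A = 6.3·0.10 + 19.3·0.01 + 156.7·0.06 + 254.2·0.04 + 254.2·0.01 + 18.5·0.28 + 13.4·0.07 + 9.1·0.54 = 33.967 sabins.
ᾱ = 33.967 / 731.7 = 0.046.

0.046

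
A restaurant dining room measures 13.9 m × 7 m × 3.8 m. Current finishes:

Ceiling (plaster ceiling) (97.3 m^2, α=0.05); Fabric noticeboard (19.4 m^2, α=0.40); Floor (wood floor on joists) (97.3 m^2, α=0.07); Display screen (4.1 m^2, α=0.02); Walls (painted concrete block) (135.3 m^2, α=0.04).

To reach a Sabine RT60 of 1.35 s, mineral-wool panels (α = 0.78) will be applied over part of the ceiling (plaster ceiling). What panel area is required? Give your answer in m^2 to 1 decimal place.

Total absorption A₁ = 97.3·0.05 + 19.4·0.40 + 97.3·0.07 + 4.1·0.02 + 135.3·0.04
  = 4.865 + 7.760 + 6.811 + 0.082 + 5.412 = 24.930 m^2 sabins.
Required A₂ = 0.161·369.74/1.35 = 44.095 sabins.
Absorption to add: 44.095 − 24.930 = 19.165 sabins.
Net gain per m^2: Δα = 0.78 − 0.05 = 0.73.
Area = ΔA/Δα = 19.165/0.73 = 26.3 m^2.

26.3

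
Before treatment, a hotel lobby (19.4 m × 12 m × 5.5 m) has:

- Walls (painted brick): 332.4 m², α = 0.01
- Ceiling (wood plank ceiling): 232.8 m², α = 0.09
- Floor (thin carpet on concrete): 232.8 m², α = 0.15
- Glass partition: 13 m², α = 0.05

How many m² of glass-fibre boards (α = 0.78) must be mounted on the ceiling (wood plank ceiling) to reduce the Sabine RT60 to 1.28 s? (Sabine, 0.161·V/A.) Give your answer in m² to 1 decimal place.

146.7

Total absorption A₁ = 332.4·0.01 + 232.8·0.09 + 232.8·0.15 + 13·0.05
  = 3.324 + 20.952 + 34.920 + 0.650 = 59.846 m² sabins.
Required A₂ = 0.161·1280.4/1.28 = 161.050 sabins.
ΔA needed = 161.050 − 59.846 = 101.204 sabins.
Each m² of panel replacing the ceiling (wood plank ceiling) adds (0.78 − 0.09) = 0.69 sabins.
Area = ΔA/Δα = 101.204/0.69 = 146.7 m².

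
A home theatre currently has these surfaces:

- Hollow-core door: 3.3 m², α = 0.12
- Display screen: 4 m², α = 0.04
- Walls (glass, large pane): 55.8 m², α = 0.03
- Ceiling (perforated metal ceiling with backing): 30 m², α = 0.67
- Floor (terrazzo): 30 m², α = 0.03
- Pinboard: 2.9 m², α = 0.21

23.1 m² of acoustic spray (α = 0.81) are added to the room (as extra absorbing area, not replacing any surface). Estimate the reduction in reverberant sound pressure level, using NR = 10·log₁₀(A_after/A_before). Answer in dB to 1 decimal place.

2.5 dB

Summing Sᵢαᵢ: 0.396 + 0.160 + 1.674 + 20.100 + 0.900 + 0.609 → A_before = 23.839 sabins.
Added absorption = 23.1 × 0.81 = 18.711 sabins.
A_after = 23.839 + 18.711 = 42.550 sabins.
NR = 10·log₁₀(42.550/23.839) = 2.5 dB.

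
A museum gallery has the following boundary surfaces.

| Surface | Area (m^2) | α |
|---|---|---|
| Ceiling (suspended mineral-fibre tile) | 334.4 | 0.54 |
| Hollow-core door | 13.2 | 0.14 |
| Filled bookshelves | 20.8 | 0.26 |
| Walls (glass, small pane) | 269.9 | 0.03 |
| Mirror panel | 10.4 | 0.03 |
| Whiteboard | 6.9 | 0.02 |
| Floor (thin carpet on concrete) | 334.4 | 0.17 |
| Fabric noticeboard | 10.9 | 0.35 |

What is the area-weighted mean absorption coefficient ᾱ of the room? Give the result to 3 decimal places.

0.257

S = Σ Sᵢ = 334.4 + 13.2 + 20.8 + 269.9 + 10.4 + 6.9 + 334.4 + 10.9 = 1000.9 m^2.
A = 334.4*0.54 + 13.2*0.14 + 20.8*0.26 + 269.9*0.03 + 10.4*0.03 + 6.9*0.02 + 334.4*0.17 + 10.9*0.35 = 257.042 sabins.
ᾱ = 257.042 / 1000.9 = 0.257.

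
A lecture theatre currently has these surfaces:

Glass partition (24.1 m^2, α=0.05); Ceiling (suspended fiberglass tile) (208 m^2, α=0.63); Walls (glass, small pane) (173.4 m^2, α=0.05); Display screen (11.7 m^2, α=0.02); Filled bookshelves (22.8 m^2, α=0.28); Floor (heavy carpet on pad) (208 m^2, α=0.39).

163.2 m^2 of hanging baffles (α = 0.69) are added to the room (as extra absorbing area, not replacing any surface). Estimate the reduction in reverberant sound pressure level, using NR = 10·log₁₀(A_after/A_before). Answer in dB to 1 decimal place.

Total absorption A_before = 24.1·0.05 + 208·0.63 + 173.4·0.05 + 11.7·0.02 + 22.8·0.28 + 208·0.39
  = 1.205 + 131.040 + 8.670 + 0.234 + 6.384 + 81.120 = 228.653 m^2 sabins.
Treatment contributes 163.2·0.69 = 112.608 sabins.
A_after = 228.653 + 112.608 = 341.261 sabins.
Reduction = 10 log₁₀(A_after/A_before) = 10 log₁₀(1.4925) = 1.7 dB.

1.7 dB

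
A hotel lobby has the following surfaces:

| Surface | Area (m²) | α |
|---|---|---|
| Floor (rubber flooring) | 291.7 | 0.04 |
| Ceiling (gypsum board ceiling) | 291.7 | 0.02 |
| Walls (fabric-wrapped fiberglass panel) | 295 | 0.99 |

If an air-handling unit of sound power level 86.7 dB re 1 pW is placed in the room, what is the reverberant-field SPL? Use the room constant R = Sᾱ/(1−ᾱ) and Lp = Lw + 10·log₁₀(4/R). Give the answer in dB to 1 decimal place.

65.9 dB

A = 309.552 sabins; S = 878.4 m².
ᾱ = 0.3524, so room constant R = A/(1−ᾱ) = 477.999 m².
Lp = Lw + 10 log₁₀(4/R) = 86.7 -20.77 = 65.9 dB.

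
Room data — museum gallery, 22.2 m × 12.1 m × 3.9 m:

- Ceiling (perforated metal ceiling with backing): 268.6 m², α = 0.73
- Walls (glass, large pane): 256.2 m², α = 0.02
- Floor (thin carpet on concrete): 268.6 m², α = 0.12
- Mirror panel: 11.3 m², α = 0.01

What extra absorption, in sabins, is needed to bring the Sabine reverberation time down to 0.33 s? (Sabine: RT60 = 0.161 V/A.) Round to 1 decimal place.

277.6 sabins

Equivalent absorption area: A₁ = 268.6*0.73 + 256.2*0.02 + 268.6*0.12 + 11.3*0.01 = 233.547 m².
For T = 0.33 s, need A₂ = 0.161·V/T = 0.161·1047.618/0.33 = 511.111 sabins.
Shortfall: 511.111 − 233.547 = 277.6 sabins.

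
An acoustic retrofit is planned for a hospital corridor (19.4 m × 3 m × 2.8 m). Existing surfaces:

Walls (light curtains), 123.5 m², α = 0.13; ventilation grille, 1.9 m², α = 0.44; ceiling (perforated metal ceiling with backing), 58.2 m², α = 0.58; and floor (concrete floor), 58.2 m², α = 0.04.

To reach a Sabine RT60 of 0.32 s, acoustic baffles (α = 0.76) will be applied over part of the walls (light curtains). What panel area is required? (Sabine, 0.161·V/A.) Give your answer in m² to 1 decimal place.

Total absorption A₁ = 123.5×0.13 + 1.9×0.44 + 58.2×0.58 + 58.2×0.04
  = 16.055 + 0.836 + 33.756 + 2.328 = 52.975 m² sabins.
V = 162.96 m³. Target absorption A₂ = 0.161 × 162.96 / 0.32 = 81.989 sabins.
Absorption to add: 81.989 − 52.975 = 29.014 sabins.
Each m² of panel replacing the walls (light curtains) adds (0.76 − 0.13) = 0.63 sabins.
Area = ΔA/Δα = 29.014/0.63 = 46.1 m².

46.1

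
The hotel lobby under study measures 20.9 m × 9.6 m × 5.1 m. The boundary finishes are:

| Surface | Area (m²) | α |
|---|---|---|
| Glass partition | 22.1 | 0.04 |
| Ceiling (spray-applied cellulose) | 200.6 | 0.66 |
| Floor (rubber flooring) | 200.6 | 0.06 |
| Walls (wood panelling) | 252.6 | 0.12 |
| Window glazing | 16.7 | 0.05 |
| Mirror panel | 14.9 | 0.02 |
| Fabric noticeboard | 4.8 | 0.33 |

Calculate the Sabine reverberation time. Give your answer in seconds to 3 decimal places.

A = Σ Sᵢαᵢ = 22.1·0.04 + 200.6·0.66 + 200.6·0.06 + 252.6·0.12 + 16.7·0.05 + 14.9·0.02 + 4.8·0.33 = 178.345 sabins.
Volume V = 20.9 × 9.6 × 5.1 = 1023.264 m³.
Sabine: RT60 = 0.161 × 1023.264 / 178.345 = 0.924 s.

0.924 seconds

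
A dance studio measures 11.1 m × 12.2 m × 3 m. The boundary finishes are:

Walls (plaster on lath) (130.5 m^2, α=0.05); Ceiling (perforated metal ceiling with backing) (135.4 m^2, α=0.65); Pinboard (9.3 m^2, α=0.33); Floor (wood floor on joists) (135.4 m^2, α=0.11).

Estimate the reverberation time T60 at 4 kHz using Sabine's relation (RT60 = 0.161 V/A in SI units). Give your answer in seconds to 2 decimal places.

Equivalent absorption area: A = 130.5*0.05 + 135.4*0.65 + 9.3*0.33 + 135.4*0.11 = 112.498 m^2.
V = 11.1·12.2·3 = 406.26 m³.
Sabine: RT60 = 0.161 × 406.26 / 112.498 = 0.58 s.

0.58 sec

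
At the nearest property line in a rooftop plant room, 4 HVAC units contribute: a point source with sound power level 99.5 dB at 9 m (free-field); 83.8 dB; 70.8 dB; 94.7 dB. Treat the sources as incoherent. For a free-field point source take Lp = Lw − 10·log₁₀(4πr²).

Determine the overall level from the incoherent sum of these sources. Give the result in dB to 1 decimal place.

Source at 9 m: Lp = 99.5 − 10·log₁₀(4π·9²) = 99.5 − 10·log₁₀(1017.876) = 69.4 dB.
Σ 10^(Lᵢ/10) = 3.212e+09.
Combined level = 10 log₁₀(3.212e+09) = 95.1 dB.

95.1 dB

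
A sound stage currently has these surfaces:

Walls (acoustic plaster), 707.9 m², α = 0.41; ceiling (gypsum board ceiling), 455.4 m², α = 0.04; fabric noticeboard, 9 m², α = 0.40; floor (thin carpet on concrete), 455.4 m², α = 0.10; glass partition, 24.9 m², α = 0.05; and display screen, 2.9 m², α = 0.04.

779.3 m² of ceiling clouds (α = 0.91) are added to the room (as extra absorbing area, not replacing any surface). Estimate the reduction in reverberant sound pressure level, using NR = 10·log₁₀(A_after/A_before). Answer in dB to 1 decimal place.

4.7 dB

Equivalent absorption area: A_before = 707.9·0.41 + 455.4·0.04 + 9·0.40 + 455.4·0.10 + 24.9·0.05 + 2.9·0.04 = 358.956 m².
Treatment contributes 779.3·0.91 = 709.163 sabins.
A_after = 358.956 + 709.163 = 1068.119 sabins.
NR = 10·log₁₀(1068.119/358.956) = 4.7 dB.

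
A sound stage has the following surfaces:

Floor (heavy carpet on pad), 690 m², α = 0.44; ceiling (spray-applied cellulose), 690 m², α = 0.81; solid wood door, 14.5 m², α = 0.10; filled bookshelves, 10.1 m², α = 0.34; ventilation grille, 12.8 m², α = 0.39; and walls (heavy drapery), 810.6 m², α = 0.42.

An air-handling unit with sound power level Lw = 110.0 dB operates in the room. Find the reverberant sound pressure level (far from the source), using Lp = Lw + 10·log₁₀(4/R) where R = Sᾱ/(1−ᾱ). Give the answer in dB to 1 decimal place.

Σ(Sᵢαᵢ) = 690×0.44 + 690×0.81 + 14.5×0.10 + 10.1×0.34 + 12.8×0.39 + 810.6×0.42 = 1212.828; total area S = 2228.0 m².
ᾱ = 0.5444, so room constant R = A/(1−ᾱ) = 2662.046 m².
Lp = 110.0 + 10·log₁₀(4/2662.046) = 110.0 + (-28.23) = 81.8 dB.

81.8 dB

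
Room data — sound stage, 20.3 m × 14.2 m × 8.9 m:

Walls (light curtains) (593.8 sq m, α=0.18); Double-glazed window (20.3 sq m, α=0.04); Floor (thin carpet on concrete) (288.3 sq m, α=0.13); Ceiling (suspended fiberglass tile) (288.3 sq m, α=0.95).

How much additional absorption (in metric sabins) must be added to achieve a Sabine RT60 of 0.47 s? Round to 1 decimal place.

Total absorption A₁ = 593.8*0.18 + 20.3*0.04 + 288.3*0.13 + 288.3*0.95
  = 106.884 + 0.812 + 37.479 + 273.885 = 419.060 sq m sabins.
V = 2565.514 m³. Required absorption A₂ = 0.161 × 2565.514 / 0.47 = 878.825 sabins.
Additional absorption ΔA = 878.825 − 419.060 = 459.8 sabins.

459.8 sabins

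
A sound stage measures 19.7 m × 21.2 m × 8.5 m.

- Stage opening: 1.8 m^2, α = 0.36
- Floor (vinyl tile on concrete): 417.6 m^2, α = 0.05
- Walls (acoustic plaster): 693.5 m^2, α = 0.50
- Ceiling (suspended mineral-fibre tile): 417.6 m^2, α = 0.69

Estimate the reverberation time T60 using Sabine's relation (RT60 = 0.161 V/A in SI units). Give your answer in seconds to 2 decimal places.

0.87 s

Total absorption A = 1.8·0.36 + 417.6·0.05 + 693.5·0.50 + 417.6·0.69
  = 0.648 + 20.880 + 346.750 + 288.144 = 656.422 m^2 sabins.
Volume V = 19.7 × 21.2 × 8.5 = 3549.94 m³.
T = 0.161 V/A = 0.161·3549.94/656.422 = 0.87 s.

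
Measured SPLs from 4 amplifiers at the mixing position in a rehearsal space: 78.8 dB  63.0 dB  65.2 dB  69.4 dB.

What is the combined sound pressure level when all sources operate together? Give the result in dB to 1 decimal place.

79.5 dB

Sum in the linear (power) domain: Σ 10^(Lᵢ/10) = 10^(78.8/10) + 10^(63.0/10) + 10^(65.2/10) + 10^(69.4/10) = 8.987e+07.
L_total = 10·log₁₀(8.987e+07) = 79.5 dB.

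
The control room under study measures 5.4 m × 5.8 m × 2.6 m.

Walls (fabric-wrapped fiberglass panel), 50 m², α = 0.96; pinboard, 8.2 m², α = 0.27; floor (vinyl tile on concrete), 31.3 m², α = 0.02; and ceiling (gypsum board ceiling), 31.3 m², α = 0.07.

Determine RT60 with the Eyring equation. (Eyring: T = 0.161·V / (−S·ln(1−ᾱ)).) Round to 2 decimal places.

Total surface area S = 50 + 8.2 + 31.3 + 31.3 = 120.8 m².
Absorption A = 50×0.96 + 8.2×0.27 + 31.3×0.02 + 31.3×0.07 = 53.031 sabins.
Mean coefficient ᾱ = A/S = 0.4390.
−S·ln(1−ᾱ) = −120.8 × ln(1 − 0.4390) = 69.827.
V = 5.4 × 5.8 × 2.6 = 81.432 m³.
T = 0.161·V/[−S·ln(1−ᾱ)] = 0.161·81.432/69.827 = 0.19 s.

0.19 s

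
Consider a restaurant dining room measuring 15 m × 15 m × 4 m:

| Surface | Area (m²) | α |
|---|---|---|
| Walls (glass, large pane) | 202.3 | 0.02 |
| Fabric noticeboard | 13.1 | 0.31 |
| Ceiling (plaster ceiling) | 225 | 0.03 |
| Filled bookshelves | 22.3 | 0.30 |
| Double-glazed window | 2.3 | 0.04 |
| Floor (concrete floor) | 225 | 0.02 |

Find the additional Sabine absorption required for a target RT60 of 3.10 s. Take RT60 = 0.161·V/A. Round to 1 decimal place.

20.6 sabins

Summing Sᵢαᵢ: 4.046 + 4.061 + 6.750 + 6.690 + 0.092 + 4.500 → A₁ = 26.139 sabins.
For T = 3.10 s, need A₂ = 0.161·V/T = 0.161·900/3.10 = 46.742 sabins.
Shortfall: 46.742 − 26.139 = 20.6 sabins.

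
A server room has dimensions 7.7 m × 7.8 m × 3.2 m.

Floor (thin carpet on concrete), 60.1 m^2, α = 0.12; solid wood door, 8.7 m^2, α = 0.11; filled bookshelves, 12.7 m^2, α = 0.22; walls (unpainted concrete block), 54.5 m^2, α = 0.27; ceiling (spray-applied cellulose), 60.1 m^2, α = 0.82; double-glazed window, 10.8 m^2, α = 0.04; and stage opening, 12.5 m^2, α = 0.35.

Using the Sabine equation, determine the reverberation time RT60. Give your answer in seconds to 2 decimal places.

Total absorption A = 60.1×0.12 + 8.7×0.11 + 12.7×0.22 + 54.5×0.27 + 60.1×0.82 + 10.8×0.04 + 12.5×0.35
  = 7.212 + 0.957 + 2.794 + 14.715 + 49.282 + 0.432 + 4.375 = 79.767 m^2 sabins.
Room volume: 192.192 m³.
RT60 = 0.161 · V / A = 0.161 × 192.192 / 79.767 = 0.39 s.

0.39 sec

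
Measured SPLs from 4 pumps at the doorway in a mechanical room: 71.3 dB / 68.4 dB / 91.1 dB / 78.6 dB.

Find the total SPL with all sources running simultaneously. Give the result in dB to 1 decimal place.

Σ 10^(Lᵢ/10) = 1.381e+09.
Back to dB: 10·log₁₀ Σ = 91.4 dB.

91.4 dB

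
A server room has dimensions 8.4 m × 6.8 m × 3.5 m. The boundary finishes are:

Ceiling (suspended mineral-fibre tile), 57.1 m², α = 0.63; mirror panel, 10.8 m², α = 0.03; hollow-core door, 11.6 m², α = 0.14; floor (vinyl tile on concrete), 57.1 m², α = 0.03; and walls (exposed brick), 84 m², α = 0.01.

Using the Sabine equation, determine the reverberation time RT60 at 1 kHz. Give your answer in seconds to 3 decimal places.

Total absorption A = 57.1*0.63 + 10.8*0.03 + 11.6*0.14 + 57.1*0.03 + 84*0.01
  = 35.973 + 0.324 + 1.624 + 1.713 + 0.840 = 40.474 m² sabins.
V = 8.4·6.8·3.5 = 199.92 m³.
Sabine: RT60 = 0.161 × 199.92 / 40.474 = 0.795 s.

0.795 s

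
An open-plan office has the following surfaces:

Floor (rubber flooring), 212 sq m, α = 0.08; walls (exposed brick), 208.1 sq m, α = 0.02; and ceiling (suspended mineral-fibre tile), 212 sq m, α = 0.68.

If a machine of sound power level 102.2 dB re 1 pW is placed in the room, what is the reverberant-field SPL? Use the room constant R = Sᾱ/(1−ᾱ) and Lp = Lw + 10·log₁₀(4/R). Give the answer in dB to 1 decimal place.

A = 165.282 sabins; S = 632.1 sq m.
ᾱ = 165.282/632.1 = 0.2615; R = Sᾱ/(1−ᾱ) = 165.282/(1−0.2615) = 223.808 sq m.
Lp = Lw + 10 log₁₀(4/R) = 102.2 -17.48 = 84.7 dB.

84.7 dB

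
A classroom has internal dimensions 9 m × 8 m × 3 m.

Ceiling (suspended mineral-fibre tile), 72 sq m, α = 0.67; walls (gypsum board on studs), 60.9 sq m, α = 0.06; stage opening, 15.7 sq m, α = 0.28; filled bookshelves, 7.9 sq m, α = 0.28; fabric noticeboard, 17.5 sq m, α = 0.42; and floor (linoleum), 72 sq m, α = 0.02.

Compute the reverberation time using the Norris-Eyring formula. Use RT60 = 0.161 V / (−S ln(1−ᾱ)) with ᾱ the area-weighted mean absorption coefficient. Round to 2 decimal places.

Total surface area S = 72 + 60.9 + 15.7 + 7.9 + 17.5 + 72 = 246.0 sq m.
Absorption A = 72·0.67 + 60.9·0.06 + 15.7·0.28 + 7.9·0.28 + 17.5·0.42 + 72·0.02 = 67.292 sabins.
ᾱ = 67.292 / 246.0 = 0.2735.
Eyring denominator: −S ln(1−ᾱ) = 78.601.
V = 9 × 8 × 3 = 216 m³.
RT60 = 0.161 × 216 / 78.601 = 0.44 s.

0.44 s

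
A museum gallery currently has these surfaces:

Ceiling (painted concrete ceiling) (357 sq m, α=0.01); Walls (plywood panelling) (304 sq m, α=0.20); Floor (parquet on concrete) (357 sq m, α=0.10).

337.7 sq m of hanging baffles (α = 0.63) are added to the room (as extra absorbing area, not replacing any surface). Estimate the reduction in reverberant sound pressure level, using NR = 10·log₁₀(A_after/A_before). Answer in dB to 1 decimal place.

A_before = Σ Sᵢαᵢ = 357·0.01 + 304·0.20 + 357·0.10 = 100.070 sabins.
Treatment contributes 337.7·0.63 = 212.751 sabins.
A_after = 100.070 + 212.751 = 312.821 sabins.
Reduction = 10 log₁₀(A_after/A_before) = 10 log₁₀(3.1260) = 4.9 dB.

4.9 dB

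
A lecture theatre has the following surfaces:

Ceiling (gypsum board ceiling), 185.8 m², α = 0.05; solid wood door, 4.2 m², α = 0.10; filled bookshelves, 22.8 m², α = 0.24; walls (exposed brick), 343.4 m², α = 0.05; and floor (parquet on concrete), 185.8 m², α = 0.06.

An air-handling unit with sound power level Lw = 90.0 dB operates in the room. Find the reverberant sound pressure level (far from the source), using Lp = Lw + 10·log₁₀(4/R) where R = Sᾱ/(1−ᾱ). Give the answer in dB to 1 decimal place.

79.4 dB

Σ(Sᵢαᵢ) = 185.8×0.05 + 4.2×0.10 + 22.8×0.24 + 343.4×0.05 + 185.8×0.06 = 43.500; total area S = 742.0 m².
ᾱ = 0.0586, so room constant R = A/(1−ᾱ) = 46.208 m².
Lp = Lw + 10 log₁₀(4/R) = 90.0 -10.63 = 79.4 dB.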